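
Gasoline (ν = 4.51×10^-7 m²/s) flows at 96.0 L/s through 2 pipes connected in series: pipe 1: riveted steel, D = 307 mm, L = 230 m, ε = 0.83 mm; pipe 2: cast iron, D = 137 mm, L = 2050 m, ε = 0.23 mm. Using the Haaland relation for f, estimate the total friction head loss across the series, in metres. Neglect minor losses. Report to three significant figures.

Pipe 1: V = 1.297 m/s, Re = 8.83×10^5, ε/D = 0.00270, f = 0.02562, h_1 = f(L/D)V²/2g = 1.645 m
Pipe 2: V = 6.512 m/s, Re = 1.98×10^6, ε/D = 0.00168, f = 0.02251, h_2 = f(L/D)V²/2g = 728.0 m
Series → Q common, losses add: H = Σh = 729.6 m

H ≈ 730 m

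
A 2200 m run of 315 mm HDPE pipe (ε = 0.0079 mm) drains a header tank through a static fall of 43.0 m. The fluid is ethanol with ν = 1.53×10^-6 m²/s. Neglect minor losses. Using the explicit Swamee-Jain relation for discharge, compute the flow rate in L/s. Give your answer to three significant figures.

Swamee-Jain (Type II): Q = -0.965·√(gD⁵h_f/L)·ln[ε/(3.7D) + √(3.17ν²L/(gD³h_f))]
√(gD⁵h_f/L) = √(9.81·0.315⁵·43.0/2200) = 0.02439
ε/(3.7D) = 6.78×10^-6; √(3.17ν²L/(gD³h_f)) = 3.52×10^-5
Q = -0.965·0.02439·ln(4.197×10^-5) = 0.2372 m³/s
Check: V = 3.04 m/s, Re = 6.27×10^5, f = 0.01302, h_f = 42.9 m ≈ 43.0 m ✓

Q ≈ 237 L/s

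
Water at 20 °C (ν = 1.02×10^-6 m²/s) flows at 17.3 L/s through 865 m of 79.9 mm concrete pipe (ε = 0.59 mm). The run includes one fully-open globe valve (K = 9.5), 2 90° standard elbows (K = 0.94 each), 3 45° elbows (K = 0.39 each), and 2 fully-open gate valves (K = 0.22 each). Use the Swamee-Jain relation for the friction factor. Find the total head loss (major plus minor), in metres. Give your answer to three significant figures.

V = 4Q/(πD²) = 3.450 m/s; V²/2g = 0.6068 m
Re = 2.70×10^5, ε/D = 0.00738 → f = 0.03470 (Swamee-Jain)
Major: h_f = f(L/D)·V²/2g = 0.03470·10826·0.6068 = 228.0 m
Minor: ΣK = 13.0; h_m = ΣK·V²/2g = 7.882 m
Total H_L = 228.0 + 7.882 = 235.8 m

H_L ≈ 236 m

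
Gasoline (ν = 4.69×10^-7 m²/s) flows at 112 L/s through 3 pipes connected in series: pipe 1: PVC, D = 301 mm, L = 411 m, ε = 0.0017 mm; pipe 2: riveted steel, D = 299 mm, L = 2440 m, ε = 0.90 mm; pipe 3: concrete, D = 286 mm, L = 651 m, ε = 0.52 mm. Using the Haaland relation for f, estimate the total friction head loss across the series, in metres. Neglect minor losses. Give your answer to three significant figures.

H ≈ 38.0 m

Pipe 1: V = 1.574 m/s, Re = 1.01×10^6, ε/D = 5.65×10^-6, f = 0.01166, h_1 = f(L/D)V²/2g = 2.011 m
Pipe 2: V = 1.595 m/s, Re = 1.02×10^6, ε/D = 0.00301, f = 0.02636, h_2 = f(L/D)V²/2g = 27.90 m
Pipe 3: V = 1.743 m/s, Re = 1.06×10^6, ε/D = 0.00182, f = 0.02305, h_3 = f(L/D)V²/2g = 8.127 m
Series → Q common, losses add: H = Σh = 38.04 m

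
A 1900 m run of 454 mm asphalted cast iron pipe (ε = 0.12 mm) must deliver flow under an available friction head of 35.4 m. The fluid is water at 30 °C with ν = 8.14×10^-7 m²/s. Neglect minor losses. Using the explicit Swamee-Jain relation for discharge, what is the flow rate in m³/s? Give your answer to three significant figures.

Q ≈ 0.539 m³/s

Swamee-Jain (Type II): Q = -0.965·√(gD⁵h_f/L)·ln[ε/(3.7D) + √(3.17ν²L/(gD³h_f))]
√(gD⁵h_f/L) = √(9.81·0.454⁵·35.4/1900) = 0.05937
ε/(3.7D) = 7.14×10^-5; √(3.17ν²L/(gD³h_f)) = 1.11×10^-5
Q = -0.965·0.05937·ln(8.252×10^-5) = 0.5387 m³/s
Check: V = 3.33 m/s, Re = 1.86×10^6, f = 0.01507, h_f = 35.6 m ≈ 35.4 m ✓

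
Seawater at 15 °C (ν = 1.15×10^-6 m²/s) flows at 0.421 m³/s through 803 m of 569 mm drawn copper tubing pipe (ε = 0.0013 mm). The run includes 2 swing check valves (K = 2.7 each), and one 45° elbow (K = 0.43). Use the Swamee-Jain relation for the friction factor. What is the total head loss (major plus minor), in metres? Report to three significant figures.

V = 4Q/(πD²) = 1.656 m/s; V²/2g = 0.1397 m
Re = 8.19×10^5, ε/D = 2.28×10^-6 → f = 0.01206 (Swamee-Jain)
Major: h_f = f(L/D)·V²/2g = 0.01206·1411·0.1397 = 2.377 m
Minor: ΣK = 5.83; h_m = ΣK·V²/2g = 0.8145 m
Total H_L = 2.377 + 0.8145 = 3.192 m

H_L ≈ 3.19 m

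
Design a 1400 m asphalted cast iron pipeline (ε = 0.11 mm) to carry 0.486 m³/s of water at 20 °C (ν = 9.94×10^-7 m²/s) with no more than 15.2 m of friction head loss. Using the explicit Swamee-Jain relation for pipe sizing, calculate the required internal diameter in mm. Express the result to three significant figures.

D ≈ 491 mm

Swamee-Jain (Type III): D = 0.66·[ε^1.25·(LQ²/(gh_f))^4.75 + ν·Q^9.4·(L/(gh_f))^5.2]^0.04
LQ²/(gh_f) = 2.218; L/(gh_f) = 9.389
Term 1 = ε^1.25·(…)^4.75 = 4.95×10^-4; Term 2 = ν·Q^9.4·(…)^5.2 = 1.29×10^-4
D = 0.66·(4.95×10^-4 + 1.29×10^-4)^0.04 = 0.4913 m = 491 mm
Check: V = 2.56 m/s, Re = 1.27×10^6, f = 0.01485, h_f = 14.2 m ≈ 15.2 m ✓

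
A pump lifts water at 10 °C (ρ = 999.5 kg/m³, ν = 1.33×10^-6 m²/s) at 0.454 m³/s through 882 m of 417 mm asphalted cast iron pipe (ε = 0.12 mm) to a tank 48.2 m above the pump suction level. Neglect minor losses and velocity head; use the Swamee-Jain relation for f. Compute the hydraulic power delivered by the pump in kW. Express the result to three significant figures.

P_hyd ≈ 297 kW

V = 4Q/(πD²) = 3.324 m/s; Re = 1.04×10^6; ε/D = 2.88×10^-4; f = 0.01562
h_f = f(L/D)V²/2g = 18.61 m
Total head H = z + h_f = 48.2 + 18.61 = 66.81 m
P_hyd = ρgQH = 999.5·9.81·0.454·66.81 = 297.4 kW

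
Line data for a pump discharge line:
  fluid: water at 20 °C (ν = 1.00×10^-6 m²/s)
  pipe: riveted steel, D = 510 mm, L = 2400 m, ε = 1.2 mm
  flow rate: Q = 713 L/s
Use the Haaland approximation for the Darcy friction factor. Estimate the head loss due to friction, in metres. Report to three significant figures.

h_f ≈ 71.9 m

V = 4Q/(πD²) = 4·0.713/(π·0.510²) = 3.490 m/s
Re = VD/ν = 3.490·0.510/1.00×10^-6 = 1.78×10^6 → turbulent
ε/D = 1.2/510 = 0.00235
Haaland: f = 0.02460
h_f = f(L/D)V²/(2g) = 0.02460·(2400/0.510)·3.490²/(2·9.81) = 71.87 m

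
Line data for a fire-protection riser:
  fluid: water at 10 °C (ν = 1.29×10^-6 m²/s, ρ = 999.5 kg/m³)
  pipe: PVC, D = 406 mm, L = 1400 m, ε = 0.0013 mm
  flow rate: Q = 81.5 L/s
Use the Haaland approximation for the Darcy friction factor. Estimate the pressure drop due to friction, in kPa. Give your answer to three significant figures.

Δp ≈ 10.6 kPa

V = 4Q/(πD²) = 4·0.0815/(π·0.406²) = 0.6295 m/s
Re = VD/ν = 0.6295·0.406/1.29×10^-6 = 1.98×10^5 → turbulent
ε/D = 0.0013/406 = 3.20×10^-6
Haaland: f = 0.01555
h_f = f(L/D)V²/(2g) = 0.01555·(1400/0.406)·0.6295²/(2·9.81) = 1.083 m
Δp = ρg·h_f = 999.5·9.81·1.083 = 10.62 kPa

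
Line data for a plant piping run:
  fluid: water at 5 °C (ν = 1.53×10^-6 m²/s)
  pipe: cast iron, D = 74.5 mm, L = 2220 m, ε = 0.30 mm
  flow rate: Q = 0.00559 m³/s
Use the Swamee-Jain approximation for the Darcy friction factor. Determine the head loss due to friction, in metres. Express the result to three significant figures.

V = 4Q/(πD²) = 4·0.00559/(π·0.0745²) = 1.282 m/s
Re = VD/ν = 1.282·0.0745/1.53×10^-6 = 6.24×10^4 → turbulent
ε/D = 0.30/74.5 = 0.00403
Swamee-Jain: f = 0.03046
h_f = f(L/D)V²/(2g) = 0.03046·(2220/0.0745)·1.282²/(2·9.81) = 76.09 m

h_f ≈ 76.1 m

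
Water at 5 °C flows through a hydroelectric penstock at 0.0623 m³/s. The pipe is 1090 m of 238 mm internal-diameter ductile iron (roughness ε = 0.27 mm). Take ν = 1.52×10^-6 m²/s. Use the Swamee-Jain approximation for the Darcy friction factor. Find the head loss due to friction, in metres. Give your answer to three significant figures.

h_f ≈ 9.89 m

V = 4Q/(πD²) = 4·0.0623/(π·0.238²) = 1.400 m/s
Re = VD/ν = 1.400·0.238/1.52×10^-6 = 2.19×10^5 → turbulent
ε/D = 0.27/238 = 0.00113
Swamee-Jain: f = 0.02160
h_f = f(L/D)V²/(2g) = 0.02160·(1090/0.238)·1.400²/(2·9.81) = 9.887 m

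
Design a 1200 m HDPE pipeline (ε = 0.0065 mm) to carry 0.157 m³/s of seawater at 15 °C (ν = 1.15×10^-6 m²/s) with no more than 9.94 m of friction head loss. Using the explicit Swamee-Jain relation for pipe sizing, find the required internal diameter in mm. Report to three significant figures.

Swamee-Jain (Type III): D = 0.66·[ε^1.25·(LQ²/(gh_f))^4.75 + ν·Q^9.4·(L/(gh_f))^5.2]^0.04
LQ²/(gh_f) = 0.3033; L/(gh_f) = 12.31
Term 1 = ε^1.25·(…)^4.75 = 1.14×10^-9; Term 2 = ν·Q^9.4·(…)^5.2 = 1.48×10^-8
D = 0.66·(1.14×10^-9 + 1.48×10^-8)^0.04 = 0.3219 m = 322 mm
Check: V = 1.93 m/s, Re = 5.40×10^5, f = 0.01325, h_f = 9.37 m ≈ 9.94 m ✓

D ≈ 322 mm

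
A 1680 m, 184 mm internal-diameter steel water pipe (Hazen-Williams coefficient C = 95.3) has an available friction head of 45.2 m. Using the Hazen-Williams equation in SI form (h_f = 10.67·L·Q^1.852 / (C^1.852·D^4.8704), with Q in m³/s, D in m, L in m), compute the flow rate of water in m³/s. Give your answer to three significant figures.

Rearranging: Q = [h_f·C^1.852·D^4.8704 / (10.67·L)]^(1/1.852)
Q = [45.2·95.3^1.852·0.184^4.8704 / (10.67·1680)]^0.540 = 0.04393 m³/s

Q ≈ 0.0439 m³/s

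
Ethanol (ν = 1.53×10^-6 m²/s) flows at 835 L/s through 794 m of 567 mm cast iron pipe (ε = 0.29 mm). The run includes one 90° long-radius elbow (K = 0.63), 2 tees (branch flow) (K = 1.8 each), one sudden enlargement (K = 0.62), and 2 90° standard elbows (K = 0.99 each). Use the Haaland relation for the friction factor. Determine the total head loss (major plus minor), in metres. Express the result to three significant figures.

V = 4Q/(πD²) = 3.307 m/s; V²/2g = 0.5574 m
Re = 1.23×10^6, ε/D = 5.11×10^-4 → f = 0.01717 (Haaland)
Major: h_f = f(L/D)·V²/2g = 0.01717·1400·0.5574 = 13.41 m
Minor: ΣK = 6.83; h_m = ΣK·V²/2g = 3.807 m
Total H_L = 13.41 + 3.807 = 17.21 m

H_L ≈ 17.2 m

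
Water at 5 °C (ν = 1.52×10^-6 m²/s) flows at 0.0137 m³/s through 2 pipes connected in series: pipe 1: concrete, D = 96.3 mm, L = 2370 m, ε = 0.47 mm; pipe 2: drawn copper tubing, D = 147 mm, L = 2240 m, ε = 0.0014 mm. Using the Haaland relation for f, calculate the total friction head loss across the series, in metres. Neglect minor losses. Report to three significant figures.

Pipe 1: V = 1.881 m/s, Re = 1.19×10^5, ε/D = 0.00488, f = 0.03093, h_1 = f(L/D)V²/2g = 137.3 m
Pipe 2: V = 0.8072 m/s, Re = 7.81×10^4, ε/D = 9.52×10^-6, f = 0.01881, h_2 = f(L/D)V²/2g = 9.520 m
Series → Q common, losses add: H = Σh = 146.8 m

H ≈ 147 m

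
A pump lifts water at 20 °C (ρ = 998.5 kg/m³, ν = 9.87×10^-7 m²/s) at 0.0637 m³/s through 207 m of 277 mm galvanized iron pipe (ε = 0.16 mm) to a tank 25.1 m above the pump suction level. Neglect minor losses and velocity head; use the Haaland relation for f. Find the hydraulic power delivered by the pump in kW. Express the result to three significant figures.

P_hyd ≈ 16.2 kW

V = 4Q/(πD²) = 1.057 m/s; Re = 2.97×10^5; ε/D = 5.78×10^-4; f = 0.01852
h_f = f(L/D)V²/2g = 0.7883 m
Total head H = z + h_f = 25.1 + 0.7883 = 25.89 m
P_hyd = ρgQH = 998.5·9.81·0.0637·25.89 = 16.15 kW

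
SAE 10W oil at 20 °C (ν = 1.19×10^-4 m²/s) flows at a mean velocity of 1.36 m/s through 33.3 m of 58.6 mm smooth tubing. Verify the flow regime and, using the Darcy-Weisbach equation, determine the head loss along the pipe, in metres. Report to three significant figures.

Re = VD/ν = 1.36·0.05860/1.19×10^-4 = 670 → laminar (Re < 2300)
f = 64/Re = 0.09556
h_f = f(L/D)V²/(2g) = 0.09556·(33.3/0.05860)·1.36²/(2·9.81) = 5.119 m

h_f ≈ 5.12 m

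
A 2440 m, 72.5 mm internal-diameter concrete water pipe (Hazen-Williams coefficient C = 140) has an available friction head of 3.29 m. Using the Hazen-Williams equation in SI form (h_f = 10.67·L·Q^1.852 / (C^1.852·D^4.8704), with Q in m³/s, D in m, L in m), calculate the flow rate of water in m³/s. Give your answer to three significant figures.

Q ≈ 0.00111 m³/s

Rearranging: Q = [h_f·C^1.852·D^4.8704 / (10.67·L)]^(1/1.852)
Q = [3.29·140^1.852·0.0725^4.8704 / (10.67·2440)]^0.540 = 0.001107 m³/s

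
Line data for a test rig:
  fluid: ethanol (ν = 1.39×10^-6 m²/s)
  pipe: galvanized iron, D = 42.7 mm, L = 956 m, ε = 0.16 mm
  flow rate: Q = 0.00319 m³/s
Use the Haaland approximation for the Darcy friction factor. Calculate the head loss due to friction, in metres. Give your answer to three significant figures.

h_f ≈ 166 m

V = 4Q/(πD²) = 4·0.00319/(π·0.0427²) = 2.228 m/s
Re = VD/ν = 2.228·0.0427/1.39×10^-6 = 6.84×10^4 → turbulent
ε/D = 0.16/42.7 = 0.00375
Haaland: f = 0.02940
h_f = f(L/D)V²/(2g) = 0.02940·(956/0.0427)·2.228²/(2·9.81) = 166.5 m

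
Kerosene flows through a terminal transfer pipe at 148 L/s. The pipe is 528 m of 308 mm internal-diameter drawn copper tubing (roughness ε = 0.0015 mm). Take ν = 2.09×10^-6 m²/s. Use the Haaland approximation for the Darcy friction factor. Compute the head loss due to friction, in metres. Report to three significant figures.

V = 4Q/(πD²) = 4·0.148/(π·0.308²) = 1.986 m/s
Re = VD/ν = 1.986·0.308/2.09×10^-6 = 2.93×10^5 → turbulent
ε/D = 0.0015/308 = 4.87×10^-6
Haaland: f = 0.01445
h_f = f(L/D)V²/(2g) = 0.01445·(528/0.308)·1.986²/(2·9.81) = 4.981 m

h_f ≈ 4.98 m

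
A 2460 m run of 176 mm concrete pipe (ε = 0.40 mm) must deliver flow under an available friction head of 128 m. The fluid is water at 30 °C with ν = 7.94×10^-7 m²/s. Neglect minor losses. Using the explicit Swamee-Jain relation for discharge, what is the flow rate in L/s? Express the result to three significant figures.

Q ≈ 65.9 L/s

Swamee-Jain (Type II): Q = -0.965·√(gD⁵h_f/L)·ln[ε/(3.7D) + √(3.17ν²L/(gD³h_f))]
√(gD⁵h_f/L) = √(9.81·0.176⁵·128/2460) = 0.009284
ε/(3.7D) = 6.14×10^-4; √(3.17ν²L/(gD³h_f)) = 2.68×10^-5
Q = -0.965·0.009284·ln(6.410×10^-4) = 0.06587 m³/s
Check: V = 2.71 m/s, Re = 6.00×10^5, f = 0.02462, h_f = 129 m ≈ 128 m ✓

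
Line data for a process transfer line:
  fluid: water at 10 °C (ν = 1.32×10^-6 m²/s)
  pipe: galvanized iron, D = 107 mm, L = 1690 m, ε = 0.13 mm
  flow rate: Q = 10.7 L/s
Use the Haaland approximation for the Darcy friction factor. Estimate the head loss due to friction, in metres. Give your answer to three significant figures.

h_f ≈ 25.9 m

V = 4Q/(πD²) = 4·0.0107/(π·0.107²) = 1.190 m/s
Re = VD/ν = 1.190·0.107/1.32×10^-6 = 9.65×10^4 → turbulent
ε/D = 0.13/107 = 0.00121
Haaland: f = 0.02275
h_f = f(L/D)V²/(2g) = 0.02275·(1690/0.107)·1.190²/(2·9.81) = 25.93 m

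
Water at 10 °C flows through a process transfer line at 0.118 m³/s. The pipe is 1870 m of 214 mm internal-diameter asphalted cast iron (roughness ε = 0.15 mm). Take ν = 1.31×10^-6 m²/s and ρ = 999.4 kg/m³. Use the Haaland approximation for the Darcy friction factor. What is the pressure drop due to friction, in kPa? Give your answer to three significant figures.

V = 4Q/(πD²) = 4·0.118/(π·0.214²) = 3.281 m/s
Re = VD/ν = 3.281·0.214/1.31×10^-6 = 5.36×10^5 → turbulent
ε/D = 0.15/214 = 7.01×10^-4
Haaland: f = 0.01870
h_f = f(L/D)V²/(2g) = 0.01870·(1870/0.214)·3.281²/(2·9.81) = 89.66 m
Δp = ρg·h_f = 999.4·9.81·89.66 = 879.0 kPa

Δp ≈ 879 kPa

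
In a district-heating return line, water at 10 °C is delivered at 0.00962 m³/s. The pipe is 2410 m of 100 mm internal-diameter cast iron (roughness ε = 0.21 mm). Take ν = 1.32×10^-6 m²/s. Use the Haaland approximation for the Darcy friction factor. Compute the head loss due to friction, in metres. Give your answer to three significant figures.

h_f ≈ 46.7 m

V = 4Q/(πD²) = 4·0.00962/(π·0.100²) = 1.225 m/s
Re = VD/ν = 1.225·0.100/1.32×10^-6 = 9.28×10^4 → turbulent
ε/D = 0.21/100 = 0.00210
Haaland: f = 0.02534
h_f = f(L/D)V²/(2g) = 0.02534·(2410/0.100)·1.225²/(2·9.81) = 46.70 m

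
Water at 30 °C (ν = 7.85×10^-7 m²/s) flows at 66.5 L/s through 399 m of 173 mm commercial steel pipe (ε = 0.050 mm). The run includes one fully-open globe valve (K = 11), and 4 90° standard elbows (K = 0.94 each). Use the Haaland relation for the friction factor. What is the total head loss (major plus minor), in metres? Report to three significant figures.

V = 4Q/(πD²) = 2.829 m/s; V²/2g = 0.4079 m
Re = 6.23×10^5, ε/D = 2.89×10^-4 → f = 0.01585 (Haaland)
Major: h_f = f(L/D)·V²/2g = 0.01585·2306·0.4079 = 14.91 m
Minor: ΣK = 14.8; h_m = ΣK·V²/2g = 6.021 m
Total H_L = 14.91 + 6.021 = 20.93 m

H_L ≈ 20.9 m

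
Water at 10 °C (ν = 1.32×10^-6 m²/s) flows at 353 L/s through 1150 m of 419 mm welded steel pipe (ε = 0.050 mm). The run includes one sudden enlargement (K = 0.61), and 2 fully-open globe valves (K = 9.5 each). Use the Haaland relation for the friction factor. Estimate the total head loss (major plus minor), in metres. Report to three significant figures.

H_L ≈ 19.2 m

V = 4Q/(πD²) = 2.560 m/s; V²/2g = 0.3341 m
Re = 8.13×10^5, ε/D = 1.19×10^-4 → f = 0.01382 (Haaland)
Major: h_f = f(L/D)·V²/2g = 0.01382·2745·0.3341 = 12.67 m
Minor: ΣK = 19.6; h_m = ΣK·V²/2g = 6.551 m
Total H_L = 12.67 + 6.551 = 19.23 m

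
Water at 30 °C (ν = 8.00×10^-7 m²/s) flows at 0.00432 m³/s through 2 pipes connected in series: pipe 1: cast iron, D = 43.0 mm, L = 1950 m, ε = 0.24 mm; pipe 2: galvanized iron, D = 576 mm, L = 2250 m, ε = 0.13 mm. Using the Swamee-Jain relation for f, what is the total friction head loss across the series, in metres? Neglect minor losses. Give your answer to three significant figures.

Pipe 1: V = 2.975 m/s, Re = 1.60×10^5, ε/D = 0.00558, f = 0.03215, h_1 = f(L/D)V²/2g = 657.6 m
Pipe 2: V = 0.01658 m/s, Re = 1.19×10^4, ε/D = 2.26×10^-4, f = 0.02995, h_2 = f(L/D)V²/2g = 0.001639 m
Series → Q common, losses add: H = Σh = 657.6 m

H ≈ 658 m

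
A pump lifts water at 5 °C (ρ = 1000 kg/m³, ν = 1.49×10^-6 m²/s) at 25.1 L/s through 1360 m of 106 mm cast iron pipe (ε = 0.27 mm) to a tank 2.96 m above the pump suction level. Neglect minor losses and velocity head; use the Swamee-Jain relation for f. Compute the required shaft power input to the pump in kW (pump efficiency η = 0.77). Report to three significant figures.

P_shaft ≈ 44.8 kW

V = 4Q/(πD²) = 2.844 m/s; Re = 2.02×10^5; ε/D = 0.00255; f = 0.02593
h_f = f(L/D)V²/2g = 137.2 m
Total head H = z + h_f = 2.96 + 137.2 = 140.1 m
P_hyd = ρgQH = 1000·9.81·0.0251·140.1 = 34.50 kW
P_shaft = P_hyd/η = 34.50/0.77 = 44.81 kW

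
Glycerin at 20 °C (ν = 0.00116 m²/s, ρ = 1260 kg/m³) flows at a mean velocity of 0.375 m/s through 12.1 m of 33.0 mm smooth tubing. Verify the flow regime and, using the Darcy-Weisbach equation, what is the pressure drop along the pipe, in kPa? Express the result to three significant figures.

Δp ≈ 195 kPa

Re = VD/ν = 0.375·0.03300/0.00116 = 10.7 → laminar (Re < 2300)
f = 64/Re = 5.999
h_f = f(L/D)V²/(2g) = 5.999·(12.1/0.03300)·0.375²/(2·9.81) = 15.77 m
Δp = ρg·h_f = 1260·9.81·15.77 = 194.9 kPa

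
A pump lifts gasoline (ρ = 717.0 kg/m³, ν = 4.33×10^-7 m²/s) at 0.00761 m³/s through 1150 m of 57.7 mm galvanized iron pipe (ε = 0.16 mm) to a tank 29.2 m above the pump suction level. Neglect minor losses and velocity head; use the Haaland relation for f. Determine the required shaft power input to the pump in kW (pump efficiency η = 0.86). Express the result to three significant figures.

V = 4Q/(πD²) = 2.910 m/s; Re = 3.88×10^5; ε/D = 0.00277; f = 0.02598
h_f = f(L/D)V²/2g = 223.5 m
Total head H = z + h_f = 29.2 + 223.5 = 252.7 m
P_hyd = ρgQH = 717.0·9.81·0.00761·252.7 = 13.53 kW
P_shaft = P_hyd/η = 13.53/0.86 = 15.73 kW

P_shaft ≈ 15.7 kW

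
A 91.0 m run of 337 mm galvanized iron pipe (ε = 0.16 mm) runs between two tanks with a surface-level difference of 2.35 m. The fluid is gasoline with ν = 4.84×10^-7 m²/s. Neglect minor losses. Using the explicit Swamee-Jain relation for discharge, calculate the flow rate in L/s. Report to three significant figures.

Q ≈ 285 L/s

Swamee-Jain (Type II): Q = -0.965·√(gD⁵h_f/L)·ln[ε/(3.7D) + √(3.17ν²L/(gD³h_f))]
√(gD⁵h_f/L) = √(9.81·0.337⁵·2.35/91.0) = 0.03318
ε/(3.7D) = 1.28×10^-4; √(3.17ν²L/(gD³h_f)) = 8.75×10^-6
Q = -0.965·0.03318·ln(1.371×10^-4) = 0.2848 m³/s
Check: V = 3.19 m/s, Re = 2.22×10^6, f = 0.01682, h_f = 2.36 m ≈ 2.35 m ✓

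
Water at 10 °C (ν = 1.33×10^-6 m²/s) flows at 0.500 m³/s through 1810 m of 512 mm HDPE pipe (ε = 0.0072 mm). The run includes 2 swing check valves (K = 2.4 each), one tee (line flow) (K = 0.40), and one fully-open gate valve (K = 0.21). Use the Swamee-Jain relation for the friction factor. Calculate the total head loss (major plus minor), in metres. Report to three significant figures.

H_L ≈ 14.4 m

V = 4Q/(πD²) = 2.429 m/s; V²/2g = 0.3006 m
Re = 9.35×10^5, ε/D = 1.41×10^-5 → f = 0.01207 (Swamee-Jain)
Major: h_f = f(L/D)·V²/2g = 0.01207·3535·0.3006 = 12.82 m
Minor: ΣK = 5.41; h_m = ΣK·V²/2g = 1.626 m
Total H_L = 12.82 + 1.626 = 14.45 m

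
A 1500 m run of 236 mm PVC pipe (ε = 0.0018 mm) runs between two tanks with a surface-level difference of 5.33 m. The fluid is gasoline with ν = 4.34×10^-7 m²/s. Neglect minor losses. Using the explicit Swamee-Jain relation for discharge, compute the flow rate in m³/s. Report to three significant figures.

Q ≈ 0.0496 m³/s

Swamee-Jain (Type II): Q = -0.965·√(gD⁵h_f/L)·ln[ε/(3.7D) + √(3.17ν²L/(gD³h_f))]
√(gD⁵h_f/L) = √(9.81·0.236⁵·5.33/1500) = 0.005052
ε/(3.7D) = 2.06×10^-6; √(3.17ν²L/(gD³h_f)) = 3.61×10^-5
Q = -0.965·0.005052·ln(3.816×10^-5) = 0.04960 m³/s
Check: V = 1.13 m/s, Re = 6.17×10^5, f = 0.01275, h_f = 5.31 m ≈ 5.33 m ✓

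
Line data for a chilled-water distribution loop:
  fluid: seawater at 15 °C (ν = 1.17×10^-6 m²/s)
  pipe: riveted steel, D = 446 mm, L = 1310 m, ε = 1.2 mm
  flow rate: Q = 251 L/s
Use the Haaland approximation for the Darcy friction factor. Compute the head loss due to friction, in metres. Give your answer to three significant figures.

V = 4Q/(πD²) = 4·0.251/(π·0.446²) = 1.607 m/s
Re = VD/ν = 1.607·0.446/1.17×10^-6 = 6.12×10^5 → turbulent
ε/D = 1.2/446 = 0.00269
Haaland: f = 0.02565
h_f = f(L/D)V²/(2g) = 0.02565·(1310/0.446)·1.607²/(2·9.81) = 9.911 m

h_f ≈ 9.91 m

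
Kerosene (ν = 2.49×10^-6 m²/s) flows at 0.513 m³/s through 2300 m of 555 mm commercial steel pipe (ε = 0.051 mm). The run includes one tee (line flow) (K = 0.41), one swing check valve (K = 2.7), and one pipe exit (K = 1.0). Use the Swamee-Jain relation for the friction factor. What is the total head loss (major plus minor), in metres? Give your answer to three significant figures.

H_L ≈ 14.7 m

V = 4Q/(πD²) = 2.121 m/s; V²/2g = 0.2292 m
Re = 4.73×10^5, ε/D = 9.19×10^-5 → f = 0.01447 (Swamee-Jain)
Major: h_f = f(L/D)·V²/2g = 0.01447·4144·0.2292 = 13.74 m
Minor: ΣK = 4.11; h_m = ΣK·V²/2g = 0.9419 m
Total H_L = 13.74 + 0.9419 = 14.68 m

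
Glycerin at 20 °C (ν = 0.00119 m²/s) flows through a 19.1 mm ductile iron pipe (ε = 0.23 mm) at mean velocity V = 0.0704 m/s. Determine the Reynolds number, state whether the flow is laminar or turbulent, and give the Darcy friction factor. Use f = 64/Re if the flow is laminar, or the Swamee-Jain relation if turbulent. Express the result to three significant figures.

Re ≈ 1.13; laminar; f = 64/Re ≈ 56.6

Re = VD/ν = 0.07040·0.0191/0.00119 = 1.13
Re < 2300 → laminar → f = 64/Re = 56.64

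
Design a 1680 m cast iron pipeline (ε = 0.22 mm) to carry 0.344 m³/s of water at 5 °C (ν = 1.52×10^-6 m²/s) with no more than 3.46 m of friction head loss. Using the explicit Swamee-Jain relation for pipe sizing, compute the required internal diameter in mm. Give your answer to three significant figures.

D ≈ 614 mm

Swamee-Jain (Type III): D = 0.66·[ε^1.25·(LQ²/(gh_f))^4.75 + ν·Q^9.4·(L/(gh_f))^5.2]^0.04
LQ²/(gh_f) = 5.857; L/(gh_f) = 49.50
Term 1 = ε^1.25·(…)^4.75 = 0.119; Term 2 = ν·Q^9.4·(…)^5.2 = 0.0434
D = 0.66·(0.119 + 0.0434)^0.04 = 0.6137 m = 614 mm
Check: V = 1.16 m/s, Re = 4.70×10^5, f = 0.01689, h_f = 3.19 m ≈ 3.46 m ✓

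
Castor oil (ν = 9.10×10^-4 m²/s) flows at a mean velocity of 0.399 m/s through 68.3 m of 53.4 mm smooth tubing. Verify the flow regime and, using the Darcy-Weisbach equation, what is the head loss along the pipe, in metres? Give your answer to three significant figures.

Re = VD/ν = 0.399·0.05340/9.10×10^-4 = 23.4 → laminar (Re < 2300)
f = 64/Re = 2.733
h_f = f(L/D)V²/(2g) = 2.733·(68.3/0.05340)·0.399²/(2·9.81) = 28.37 m

h_f ≈ 28.4 m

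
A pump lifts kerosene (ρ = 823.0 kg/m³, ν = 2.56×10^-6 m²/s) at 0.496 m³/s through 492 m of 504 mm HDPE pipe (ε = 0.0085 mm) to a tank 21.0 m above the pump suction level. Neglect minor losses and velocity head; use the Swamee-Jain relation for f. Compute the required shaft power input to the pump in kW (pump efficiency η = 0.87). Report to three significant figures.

P_shaft ≈ 116 kW

V = 4Q/(πD²) = 2.486 m/s; Re = 4.89×10^5; ε/D = 1.69×10^-5; f = 0.01341
h_f = f(L/D)V²/2g = 4.123 m
Total head H = z + h_f = 21.0 + 4.123 = 25.12 m
P_hyd = ρgQH = 823.0·9.81·0.496·25.12 = 100.6 kW
P_shaft = P_hyd/η = 100.6/0.87 = 115.6 kW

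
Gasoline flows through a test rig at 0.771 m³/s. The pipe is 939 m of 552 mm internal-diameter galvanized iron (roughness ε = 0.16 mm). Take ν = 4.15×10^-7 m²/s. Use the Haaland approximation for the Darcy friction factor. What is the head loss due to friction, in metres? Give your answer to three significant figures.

V = 4Q/(πD²) = 4·0.771/(π·0.552²) = 3.222 m/s
Re = VD/ν = 3.222·0.552/4.15×10^-7 = 4.29×10^6 → turbulent
ε/D = 0.16/552 = 2.90×10^-4
Haaland: f = 0.01502
h_f = f(L/D)V²/(2g) = 0.01502·(939/0.552)·3.222²/(2·9.81) = 13.52 m

h_f ≈ 13.5 m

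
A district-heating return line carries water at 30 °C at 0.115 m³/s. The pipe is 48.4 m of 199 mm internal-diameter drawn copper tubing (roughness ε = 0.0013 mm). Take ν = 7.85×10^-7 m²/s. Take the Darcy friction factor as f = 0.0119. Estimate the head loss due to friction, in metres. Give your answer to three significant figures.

V = 4Q/(πD²) = 4·0.115/(π·0.199²) = 3.697 m/s
h_f = f(L/D)V²/(2g) = 0.01190·(48.4/0.199)·3.697²/(2·9.81) = 2.017 m

h_f ≈ 2.02 m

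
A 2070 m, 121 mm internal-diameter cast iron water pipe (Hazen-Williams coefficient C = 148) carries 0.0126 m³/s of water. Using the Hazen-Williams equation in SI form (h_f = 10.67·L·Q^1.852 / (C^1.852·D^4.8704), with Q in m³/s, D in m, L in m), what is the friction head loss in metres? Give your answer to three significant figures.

h_f ≈ 18.8 m

h_f = 10.67·2070·0.0126^1.852 / (148^1.852·0.121^4.8704) = 18.79 m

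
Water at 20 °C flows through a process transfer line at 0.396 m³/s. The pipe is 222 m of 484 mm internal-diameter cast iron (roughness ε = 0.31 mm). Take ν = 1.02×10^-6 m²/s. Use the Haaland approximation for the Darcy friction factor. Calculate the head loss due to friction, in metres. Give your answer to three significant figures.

V = 4Q/(πD²) = 4·0.396/(π·0.484²) = 2.152 m/s
Re = VD/ν = 2.152·0.484/1.02×10^-6 = 1.02×10^6 → turbulent
ε/D = 0.31/484 = 6.40×10^-4
Haaland: f = 0.01806
h_f = f(L/D)V²/(2g) = 0.01806·(222/0.484)·2.152²/(2·9.81) = 1.956 m

h_f ≈ 1.96 m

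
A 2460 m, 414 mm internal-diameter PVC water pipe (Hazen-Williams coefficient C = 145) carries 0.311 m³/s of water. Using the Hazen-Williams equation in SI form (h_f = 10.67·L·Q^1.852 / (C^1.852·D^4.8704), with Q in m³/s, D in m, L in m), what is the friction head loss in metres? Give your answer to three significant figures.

h_f ≈ 22.0 m

h_f = 10.67·2460·0.311^1.852 / (145^1.852·0.414^4.8704) = 21.99 m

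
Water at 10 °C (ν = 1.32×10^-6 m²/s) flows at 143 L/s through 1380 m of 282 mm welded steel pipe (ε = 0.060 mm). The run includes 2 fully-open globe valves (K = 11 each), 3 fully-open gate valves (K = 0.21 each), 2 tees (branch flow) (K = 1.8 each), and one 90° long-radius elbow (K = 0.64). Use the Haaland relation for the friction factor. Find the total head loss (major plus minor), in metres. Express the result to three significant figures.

V = 4Q/(πD²) = 2.290 m/s; V²/2g = 0.2672 m
Re = 4.89×10^5, ε/D = 2.13×10^-4 → f = 0.01544 (Haaland)
Major: h_f = f(L/D)·V²/2g = 0.01544·4894·0.2672 = 20.18 m
Minor: ΣK = 26.9; h_m = ΣK·V²/2g = 7.179 m
Total H_L = 20.18 + 7.179 = 27.36 m

H_L ≈ 27.4 m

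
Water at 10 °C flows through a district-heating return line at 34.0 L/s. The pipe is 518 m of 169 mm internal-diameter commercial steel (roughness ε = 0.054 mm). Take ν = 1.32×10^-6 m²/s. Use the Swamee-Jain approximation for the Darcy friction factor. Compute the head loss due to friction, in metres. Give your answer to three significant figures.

h_f ≈ 6.45 m

V = 4Q/(πD²) = 4·0.0340/(π·0.169²) = 1.516 m/s
Re = VD/ν = 1.516·0.169/1.32×10^-6 = 1.94×10^5 → turbulent
ε/D = 0.054/169 = 3.20×10^-4
Swamee-Jain: f = 0.01797
h_f = f(L/D)V²/(2g) = 0.01797·(518/0.169)·1.516²/(2·9.81) = 6.450 m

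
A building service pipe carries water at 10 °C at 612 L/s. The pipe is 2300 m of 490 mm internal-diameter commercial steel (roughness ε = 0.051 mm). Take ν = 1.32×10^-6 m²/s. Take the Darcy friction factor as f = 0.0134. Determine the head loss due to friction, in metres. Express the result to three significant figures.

V = 4Q/(πD²) = 4·0.612/(π·0.490²) = 3.245 m/s
h_f = f(L/D)V²/(2g) = 0.01340·(2300/0.490)·3.245²/(2·9.81) = 33.77 m

h_f ≈ 33.8 m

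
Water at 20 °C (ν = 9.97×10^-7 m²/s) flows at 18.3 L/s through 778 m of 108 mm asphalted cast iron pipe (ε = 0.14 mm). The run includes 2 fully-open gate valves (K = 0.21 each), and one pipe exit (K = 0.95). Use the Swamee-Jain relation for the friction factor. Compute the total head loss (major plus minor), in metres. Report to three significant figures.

H_L ≈ 32.8 m

V = 4Q/(πD²) = 1.998 m/s; V²/2g = 0.2034 m
Re = 2.16×10^5, ε/D = 0.00130 → f = 0.02220 (Swamee-Jain)
Major: h_f = f(L/D)·V²/2g = 0.02220·7204·0.2034 = 32.53 m
Minor: ΣK = 1.37; h_m = ΣK·V²/2g = 0.2786 m
Total H_L = 32.53 + 0.2786 = 32.81 m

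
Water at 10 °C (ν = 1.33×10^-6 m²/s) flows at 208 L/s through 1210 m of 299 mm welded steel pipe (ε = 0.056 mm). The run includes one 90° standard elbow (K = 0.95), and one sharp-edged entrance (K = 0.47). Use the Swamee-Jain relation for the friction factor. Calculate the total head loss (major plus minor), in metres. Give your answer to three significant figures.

V = 4Q/(πD²) = 2.962 m/s; V²/2g = 0.4473 m
Re = 6.66×10^5, ε/D = 1.87×10^-4 → f = 0.01503 (Swamee-Jain)
Major: h_f = f(L/D)·V²/2g = 0.01503·4047·0.4473 = 27.21 m
Minor: ΣK = 1.42; h_m = ΣK·V²/2g = 0.6351 m
Total H_L = 27.21 + 0.6351 = 27.85 m

H_L ≈ 27.8 m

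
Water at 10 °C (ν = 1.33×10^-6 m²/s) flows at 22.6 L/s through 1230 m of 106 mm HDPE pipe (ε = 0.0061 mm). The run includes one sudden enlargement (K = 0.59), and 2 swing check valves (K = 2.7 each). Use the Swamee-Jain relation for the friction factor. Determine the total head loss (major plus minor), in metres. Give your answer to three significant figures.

H_L ≈ 64.0 m

V = 4Q/(πD²) = 2.561 m/s; V²/2g = 0.3343 m
Re = 2.04×10^5, ε/D = 5.75×10^-5 → f = 0.01599 (Swamee-Jain)
Major: h_f = f(L/D)·V²/2g = 0.01599·11604·0.3343 = 62.01 m
Minor: ΣK = 5.99; h_m = ΣK·V²/2g = 2.002 m
Total H_L = 62.01 + 2.002 = 64.02 m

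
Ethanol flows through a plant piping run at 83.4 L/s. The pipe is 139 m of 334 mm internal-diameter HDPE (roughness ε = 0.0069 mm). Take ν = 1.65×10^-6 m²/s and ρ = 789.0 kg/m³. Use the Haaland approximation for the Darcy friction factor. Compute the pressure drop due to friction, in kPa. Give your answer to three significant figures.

Δp ≈ 2.34 kPa

V = 4Q/(πD²) = 4·0.0834/(π·0.334²) = 0.9519 m/s
Re = VD/ν = 0.9519·0.334/1.65×10^-6 = 1.93×10^5 → turbulent
ε/D = 0.0069/334 = 2.07×10^-5
Haaland: f = 0.01574
h_f = f(L/D)V²/(2g) = 0.01574·(139/0.334)·0.9519²/(2·9.81) = 0.3025 m
Δp = ρg·h_f = 789.0·9.81·0.3025 = 2.341 kPa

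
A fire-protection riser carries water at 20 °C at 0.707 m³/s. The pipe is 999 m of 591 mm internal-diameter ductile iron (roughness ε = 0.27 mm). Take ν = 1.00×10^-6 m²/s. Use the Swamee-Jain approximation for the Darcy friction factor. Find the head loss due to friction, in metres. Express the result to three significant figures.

V = 4Q/(πD²) = 4·0.707/(π·0.591²) = 2.577 m/s
Re = VD/ν = 2.577·0.591/1.00×10^-6 = 1.52×10^6 → turbulent
ε/D = 0.27/591 = 4.57×10^-4
Swamee-Jain: f = 0.01681
h_f = f(L/D)V²/(2g) = 0.01681·(999/0.591)·2.577²/(2·9.81) = 9.619 m

h_f ≈ 9.62 m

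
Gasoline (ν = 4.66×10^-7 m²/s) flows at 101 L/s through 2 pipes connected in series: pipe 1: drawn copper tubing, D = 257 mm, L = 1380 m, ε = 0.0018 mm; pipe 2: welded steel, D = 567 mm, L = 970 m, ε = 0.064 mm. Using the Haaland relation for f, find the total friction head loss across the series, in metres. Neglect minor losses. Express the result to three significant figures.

Pipe 1: V = 1.947 m/s, Re = 1.07×10^6, ε/D = 7.00×10^-6, f = 0.01158, h_1 = f(L/D)V²/2g = 12.01 m
Pipe 2: V = 0.4000 m/s, Re = 4.87×10^5, ε/D = 1.13×10^-4, f = 0.01445, h_2 = f(L/D)V²/2g = 0.2016 m
Series → Q common, losses add: H = Σh = 12.21 m

H ≈ 12.2 m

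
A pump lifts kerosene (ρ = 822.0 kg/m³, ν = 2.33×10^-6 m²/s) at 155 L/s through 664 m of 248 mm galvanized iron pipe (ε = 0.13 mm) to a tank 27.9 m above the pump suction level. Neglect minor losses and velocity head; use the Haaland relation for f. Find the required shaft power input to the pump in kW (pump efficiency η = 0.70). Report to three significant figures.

P_shaft ≈ 95.2 kW

V = 4Q/(πD²) = 3.209 m/s; Re = 3.42×10^5; ε/D = 5.24×10^-4; f = 0.01807
h_f = f(L/D)V²/2g = 25.39 m
Total head H = z + h_f = 27.9 + 25.39 = 53.29 m
P_hyd = ρgQH = 822.0·9.81·0.155·53.29 = 66.61 kW
P_shaft = P_hyd/η = 66.61/0.70 = 95.15 kW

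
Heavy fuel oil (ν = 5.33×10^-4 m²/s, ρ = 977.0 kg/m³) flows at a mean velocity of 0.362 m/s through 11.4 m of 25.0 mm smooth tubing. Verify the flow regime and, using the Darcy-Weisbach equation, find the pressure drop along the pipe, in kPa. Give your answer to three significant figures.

Re = VD/ν = 0.362·0.02500/5.33×10^-4 = 17.0 → laminar (Re < 2300)
f = 64/Re = 3.769
h_f = f(L/D)V²/(2g) = 3.769·(11.4/0.02500)·0.362²/(2·9.81) = 11.48 m
Δp = ρg·h_f = 977.0·9.81·11.48 = 110.0 kPa

Δp ≈ 110 kPa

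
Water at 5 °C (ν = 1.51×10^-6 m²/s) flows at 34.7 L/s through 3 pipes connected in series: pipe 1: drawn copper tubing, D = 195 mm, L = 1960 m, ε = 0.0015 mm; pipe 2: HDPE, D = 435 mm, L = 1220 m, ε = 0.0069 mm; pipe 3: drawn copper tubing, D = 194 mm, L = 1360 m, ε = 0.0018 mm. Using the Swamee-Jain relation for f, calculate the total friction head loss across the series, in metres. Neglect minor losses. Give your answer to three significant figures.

H ≈ 19.7 m

Pipe 1: V = 1.162 m/s, Re = 1.50×10^5, ε/D = 7.69×10^-6, f = 0.01650, h_1 = f(L/D)V²/2g = 11.41 m
Pipe 2: V = 0.2335 m/s, Re = 6.73×10^4, ε/D = 1.59×10^-5, f = 0.01952, h_2 = f(L/D)V²/2g = 0.1521 m
Pipe 3: V = 1.174 m/s, Re = 1.51×10^5, ε/D = 9.28×10^-6, f = 0.01649, h_3 = f(L/D)V²/2g = 8.122 m
Series → Q common, losses add: H = Σh = 19.69 m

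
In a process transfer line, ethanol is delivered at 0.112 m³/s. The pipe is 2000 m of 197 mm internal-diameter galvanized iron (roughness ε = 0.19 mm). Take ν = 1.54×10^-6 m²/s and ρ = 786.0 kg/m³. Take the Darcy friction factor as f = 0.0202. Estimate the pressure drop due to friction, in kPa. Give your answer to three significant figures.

Δp ≈ 1090 kPa

V = 4Q/(πD²) = 4·0.112/(π·0.197²) = 3.674 m/s
h_f = f(L/D)V²/(2g) = 0.02020·(2000/0.197)·3.674²/(2·9.81) = 141.1 m
Δp = ρg·h_f = 786.0·9.81·141.1 = 1088 kPa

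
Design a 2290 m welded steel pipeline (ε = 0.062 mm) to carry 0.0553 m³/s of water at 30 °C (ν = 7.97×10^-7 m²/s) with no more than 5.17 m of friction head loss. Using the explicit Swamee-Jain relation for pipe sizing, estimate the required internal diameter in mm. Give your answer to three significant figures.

D ≈ 287 mm

Swamee-Jain (Type III): D = 0.66·[ε^1.25·(LQ²/(gh_f))^4.75 + ν·Q^9.4·(L/(gh_f))^5.2]^0.04
LQ²/(gh_f) = 0.1381; L/(gh_f) = 45.15
Term 1 = ε^1.25·(…)^4.75 = 4.53×10^-10; Term 2 = ν·Q^9.4·(…)^5.2 = 4.87×10^-10
D = 0.66·(4.53×10^-10 + 4.87×10^-10)^0.04 = 0.2874 m = 287 mm
Check: V = 0.853 m/s, Re = 3.07×10^5, f = 0.01639, h_f = 4.84 m ≈ 5.17 m ✓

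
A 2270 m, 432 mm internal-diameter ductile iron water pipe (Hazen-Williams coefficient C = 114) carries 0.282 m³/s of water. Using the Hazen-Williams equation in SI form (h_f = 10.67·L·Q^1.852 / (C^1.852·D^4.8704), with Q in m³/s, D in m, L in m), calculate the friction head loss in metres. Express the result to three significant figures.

h_f ≈ 21.5 m

h_f = 10.67·2270·0.282^1.852 / (114^1.852·0.432^4.8704) = 21.48 m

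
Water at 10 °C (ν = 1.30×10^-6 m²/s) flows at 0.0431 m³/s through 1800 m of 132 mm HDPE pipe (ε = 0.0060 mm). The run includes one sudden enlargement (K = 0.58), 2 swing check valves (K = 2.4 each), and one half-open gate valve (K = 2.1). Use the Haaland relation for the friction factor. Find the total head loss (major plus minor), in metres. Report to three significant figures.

V = 4Q/(πD²) = 3.149 m/s; V²/2g = 0.5056 m
Re = 3.20×10^5, ε/D = 4.55×10^-5 → f = 0.01459 (Haaland)
Major: h_f = f(L/D)·V²/2g = 0.01459·13636·0.5056 = 100.6 m
Minor: ΣK = 7.48; h_m = ΣK·V²/2g = 3.782 m
Total H_L = 100.6 + 3.782 = 104.3 m

H_L ≈ 104 m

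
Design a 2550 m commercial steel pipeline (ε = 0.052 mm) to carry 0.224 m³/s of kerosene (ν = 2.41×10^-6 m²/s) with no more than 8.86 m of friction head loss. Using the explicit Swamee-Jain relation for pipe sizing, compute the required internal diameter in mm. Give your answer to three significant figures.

Swamee-Jain (Type III): D = 0.66·[ε^1.25·(LQ²/(gh_f))^4.75 + ν·Q^9.4·(L/(gh_f))^5.2]^0.04
LQ²/(gh_f) = 1.472; L/(gh_f) = 29.34
Term 1 = ε^1.25·(…)^4.75 = 2.77×10^-5; Term 2 = ν·Q^9.4·(…)^5.2 = 8.04×10^-5
D = 0.66·(2.77×10^-5 + 8.04×10^-5)^0.04 = 0.4580 m = 458 mm
Check: V = 1.36 m/s, Re = 2.58×10^5, f = 0.01589, h_f = 8.33 m ≈ 8.86 m ✓

D ≈ 458 mm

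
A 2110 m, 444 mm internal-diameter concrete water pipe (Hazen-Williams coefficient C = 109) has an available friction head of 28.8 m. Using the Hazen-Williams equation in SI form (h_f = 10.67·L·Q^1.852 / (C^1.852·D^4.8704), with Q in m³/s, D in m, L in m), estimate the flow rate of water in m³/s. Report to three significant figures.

Rearranging: Q = [h_f·C^1.852·D^4.8704 / (10.67·L)]^(1/1.852)
Q = [28.8·109^1.852·0.444^4.8704 / (10.67·2110)]^0.540 = 0.3532 m³/s

Q ≈ 0.353 m³/s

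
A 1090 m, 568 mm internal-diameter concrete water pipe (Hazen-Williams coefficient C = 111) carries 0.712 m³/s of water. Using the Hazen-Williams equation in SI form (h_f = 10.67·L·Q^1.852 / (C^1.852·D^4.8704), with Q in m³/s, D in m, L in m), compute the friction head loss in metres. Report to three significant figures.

h_f = 10.67·1090·0.712^1.852 / (111^1.852·0.568^4.8704) = 15.88 m

h_f ≈ 15.9 m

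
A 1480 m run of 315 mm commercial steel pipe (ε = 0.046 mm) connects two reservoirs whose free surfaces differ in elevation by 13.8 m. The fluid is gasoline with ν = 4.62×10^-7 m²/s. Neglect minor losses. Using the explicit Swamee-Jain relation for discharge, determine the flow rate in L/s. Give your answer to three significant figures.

Swamee-Jain (Type II): Q = -0.965·√(gD⁵h_f/L)·ln[ε/(3.7D) + √(3.17ν²L/(gD³h_f))]
√(gD⁵h_f/L) = √(9.81·0.315⁵·13.8/1480) = 0.01684
ε/(3.7D) = 3.95×10^-5; √(3.17ν²L/(gD³h_f)) = 1.54×10^-5
Q = -0.965·0.01684·ln(5.485×10^-5) = 0.1595 m³/s
Check: V = 2.05 m/s, Re = 1.40×10^6, f = 0.01385, h_f = 13.9 m ≈ 13.8 m ✓

Q ≈ 159 L/s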